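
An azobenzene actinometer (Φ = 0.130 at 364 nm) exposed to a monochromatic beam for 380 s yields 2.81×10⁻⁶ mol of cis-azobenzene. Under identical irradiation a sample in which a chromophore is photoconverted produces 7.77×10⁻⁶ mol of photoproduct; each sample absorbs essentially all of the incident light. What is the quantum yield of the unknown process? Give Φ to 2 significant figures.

Φ = 0.36

Photons absorbed by the actinometer: 2.81×10⁻⁶ / 0.130 = 2.162×10⁻⁵ mol.
Φ(unknown) = 7.77×10⁻⁶ / 2.162×10⁻⁵ = 0.36.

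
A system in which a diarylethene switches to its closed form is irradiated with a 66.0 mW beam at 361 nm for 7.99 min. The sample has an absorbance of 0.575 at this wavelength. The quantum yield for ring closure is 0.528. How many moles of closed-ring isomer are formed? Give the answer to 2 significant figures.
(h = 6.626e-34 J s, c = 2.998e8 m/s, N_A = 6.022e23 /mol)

Photon energy at 361 nm: hc/λ = (6.626e-34)(2.998e8)/(361e-9) = 5.503e-19 J.
Energy delivered: (66.0 mW)(479.4 s) = 31.64 J.
Photons incident: 31.64 / 5.503e-19 = 5.750e19, i.e. 5.750e19/6.022e23 = 9.548e-5 mol.
Fraction absorbed: 1 − 10^(−0.575) = 0.7339.
Photons absorbed: 0.7339 × 9.548e-5 = 7.007e-5 mol.
Product: Φ × n_abs = 0.528 × 7.007e-5 = 3.700e-5 mol.

3.7e-5 mol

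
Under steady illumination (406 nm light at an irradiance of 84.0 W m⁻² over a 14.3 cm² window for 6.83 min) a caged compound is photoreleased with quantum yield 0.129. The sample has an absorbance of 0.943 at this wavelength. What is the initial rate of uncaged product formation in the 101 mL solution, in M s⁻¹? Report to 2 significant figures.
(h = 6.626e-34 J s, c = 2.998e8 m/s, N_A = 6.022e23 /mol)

Photon energy at 406 nm: hc/λ = (6.626e-34)(2.998e8)/(406e-9) = 4.893e-19 J.
Energy delivered: (84.0 W m⁻²)(14.3e-4 m²)(409.8 s) = 49.23 J.
Photons incident: 49.23 / 4.893e-19 = 1.006e20, i.e. 1.006e20/6.022e23 = 1.671e-4 mol.
Fraction absorbed: 1 − 10^(−0.943) = 0.8860.
Photons absorbed: 0.8860 × 1.671e-4 = 1.481e-4 mol.
Product formed: 0.129 × 1.481e-4 = 1.910e-5 mol.
Rate: 1.910e-5 mol / (409.8 s × 0.101 L) = 4.6e-7 M s⁻¹.

4.6e-7 M s⁻¹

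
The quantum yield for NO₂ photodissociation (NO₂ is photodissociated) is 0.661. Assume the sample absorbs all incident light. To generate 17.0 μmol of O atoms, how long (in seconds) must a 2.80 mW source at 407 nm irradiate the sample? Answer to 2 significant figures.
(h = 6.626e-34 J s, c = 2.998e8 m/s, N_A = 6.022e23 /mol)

Product: 17.0 μmol = 1.70e-5 mol.
Photons that must be absorbed: 1.70e-5 / 0.661 = 2.572e-5 mol.
Photon energy: hc/λ = 4.881e-19 J; per mole, 2.939e5 J mol⁻¹.
Energy required: 2.572e-5 × 2.939e5 = 7.559 J.
Time: 7.559 J / 0.0028 W = 2700 s.

t ≈ 2700 s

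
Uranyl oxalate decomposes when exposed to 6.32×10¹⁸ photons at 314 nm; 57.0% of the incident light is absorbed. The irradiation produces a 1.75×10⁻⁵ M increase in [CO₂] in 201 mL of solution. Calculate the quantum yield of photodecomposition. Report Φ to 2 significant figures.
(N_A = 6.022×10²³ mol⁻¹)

Φ = 0.59

Product: (1.75×10⁻⁵ M)(0.201 L) = 3.517×10⁻⁶ mol.
Moles of photons: 6.32×10¹⁸ / 6.022×10²³ = 1.049×10⁻⁵ mol.
Photons absorbed: 0.570 × 1.049×10⁻⁵ = 5.979×10⁻⁶ mol.
Φ = 3.517×10⁻⁶ mol / 5.979×10⁻⁶ mol photons = 0.59.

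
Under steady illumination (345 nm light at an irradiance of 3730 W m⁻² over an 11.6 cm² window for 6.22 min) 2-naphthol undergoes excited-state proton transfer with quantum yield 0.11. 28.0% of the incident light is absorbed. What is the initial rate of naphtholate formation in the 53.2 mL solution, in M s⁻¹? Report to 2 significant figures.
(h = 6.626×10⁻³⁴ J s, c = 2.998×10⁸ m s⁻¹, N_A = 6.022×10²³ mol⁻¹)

Photon energy at 345 nm: hc/λ = (6.626×10⁻³⁴)(2.998×10⁸)/(345×10⁻⁹) = 5.758×10⁻¹⁹ J.
Energy delivered: (3730 W m⁻²)(11.6×10⁻⁴ m²)(373.2 s) = 1615 J.
Photons incident: 1615 / 5.758×10⁻¹⁹ = 2.805×10²¹, i.e. 2.805×10²¹/6.022×10²³ = 0.004658 mol.
Photons absorbed: 0.280 × 0.004658 = 0.001304 mol.
Product formed: 0.11 × 0.001304 = 1.434×10⁻⁴ mol.
Rate: 1.434×10⁻⁴ mol / (373.2 s × 0.0532 L) = 7.2×10⁻⁶ M s⁻¹.

7.2×10⁻⁶ M s⁻¹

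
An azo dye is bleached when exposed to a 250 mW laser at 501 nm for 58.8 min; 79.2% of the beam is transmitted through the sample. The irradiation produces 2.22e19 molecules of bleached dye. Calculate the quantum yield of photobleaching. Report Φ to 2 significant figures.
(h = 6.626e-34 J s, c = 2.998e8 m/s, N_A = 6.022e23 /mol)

Φ = 0.048

Product: 2.22e19 / 6.022e23 = 3.686e-5 mol.
Photon energy at 501 nm: hc/λ = (6.626e-34)(2.998e8)/(501e-9) = 3.965e-19 J.
Energy delivered: (250 mW)(3528 s) = 882.0 J.
Photons incident: 882.0 / 3.965e-19 = 2.224e21, i.e. 2.224e21/6.022e23 = 0.003693 mol.
Fraction absorbed: 1 − 79.2/100 = 0.2080.
Photons absorbed: 0.2080 × 0.003693 = 7.681e-4 mol.
Φ = 3.686e-5 mol / 7.681e-4 mol photons = 0.048.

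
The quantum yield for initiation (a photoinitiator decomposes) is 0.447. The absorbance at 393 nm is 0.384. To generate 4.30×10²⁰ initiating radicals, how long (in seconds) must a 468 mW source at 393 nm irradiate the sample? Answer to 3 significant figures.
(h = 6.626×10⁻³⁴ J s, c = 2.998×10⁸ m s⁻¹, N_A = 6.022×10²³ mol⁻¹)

t ≈ 1770 s

Product: 4.30×10²⁰ / 6.022×10²³ = 7.140×10⁻⁴ mol.
Photons that must be absorbed: 7.140×10⁻⁴ / 0.447 = 0.001597 mol.
Fraction absorbed: 1 − 10^(−0.384) = 0.5870.
Incident photons needed: 0.001597 / 0.5870 = 0.002721 mol.
Photon energy: hc/λ = 5.055×10⁻¹⁹ J; per mole, 3.044×10⁵ J mol⁻¹.
Energy required: 0.002721 × 3.044×10⁵ = 828.3 J.
Time: 828.3 J / 0.468 W = 1770 s.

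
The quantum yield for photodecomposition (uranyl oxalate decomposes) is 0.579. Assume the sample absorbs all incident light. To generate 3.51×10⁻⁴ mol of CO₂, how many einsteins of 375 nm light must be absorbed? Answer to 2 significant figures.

6.1×10⁻⁴ einstein

Photons that must be absorbed: 3.51×10⁻⁴ / 0.579 = 6.062×10⁻⁴ mol.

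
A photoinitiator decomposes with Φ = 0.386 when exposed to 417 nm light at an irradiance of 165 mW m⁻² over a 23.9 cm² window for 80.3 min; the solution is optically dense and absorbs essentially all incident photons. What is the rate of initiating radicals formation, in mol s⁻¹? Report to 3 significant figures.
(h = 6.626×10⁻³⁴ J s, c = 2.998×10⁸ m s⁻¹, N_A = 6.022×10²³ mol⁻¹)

Photon energy at 417 nm: hc/λ = (6.626×10⁻³⁴)(2.998×10⁸)/(417×10⁻⁹) = 4.764×10⁻¹⁹ J.
Energy delivered: (165 mW m⁻²)(23.9×10⁻⁴ m²)(4818 s) = 1.900 J.
Photons incident: 1.900 / 4.764×10⁻¹⁹ = 3.988×10¹⁸, i.e. 3.988×10¹⁸/6.022×10²³ = 6.622×10⁻⁶ mol.
Product formed: 0.386 × 6.622×10⁻⁶ = 2.556×10⁻⁶ mol.
Rate: 2.556×10⁻⁶ / 4818 s = 5.31×10⁻¹⁰ mol s⁻¹.

5.31×10⁻¹⁰ mol s⁻¹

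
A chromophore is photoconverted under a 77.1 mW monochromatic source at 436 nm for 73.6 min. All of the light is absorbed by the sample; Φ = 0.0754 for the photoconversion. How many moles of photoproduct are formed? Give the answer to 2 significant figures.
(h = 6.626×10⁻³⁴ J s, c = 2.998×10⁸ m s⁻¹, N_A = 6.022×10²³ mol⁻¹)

9.4×10⁻⁵ mol

Photon energy at 436 nm: hc/λ = (6.626×10⁻³⁴)(2.998×10⁸)/(436×10⁻⁹) = 4.556×10⁻¹⁹ J.
Energy delivered: (77.1 mW)(4416 s) = 340.5 J.
Photons incident: 340.5 / 4.556×10⁻¹⁹ = 7.474×10²⁰, i.e. 7.474×10²⁰/6.022×10²³ = 0.001241 mol.
Product: Φ × n_abs = 0.0754 × 0.001241 = 9.357×10⁻⁵ mol.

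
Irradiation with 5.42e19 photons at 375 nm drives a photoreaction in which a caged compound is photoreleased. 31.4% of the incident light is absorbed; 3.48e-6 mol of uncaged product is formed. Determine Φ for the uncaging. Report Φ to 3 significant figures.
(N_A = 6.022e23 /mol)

Φ = 0.123

Moles of photons: 5.42e19 / 6.022e23 = 9.000e-5 mol.
Photons absorbed: 0.314 × 9.000e-5 = 2.826e-5 mol.
Φ = 3.48e-6 mol / 2.826e-5 mol photons = 0.123.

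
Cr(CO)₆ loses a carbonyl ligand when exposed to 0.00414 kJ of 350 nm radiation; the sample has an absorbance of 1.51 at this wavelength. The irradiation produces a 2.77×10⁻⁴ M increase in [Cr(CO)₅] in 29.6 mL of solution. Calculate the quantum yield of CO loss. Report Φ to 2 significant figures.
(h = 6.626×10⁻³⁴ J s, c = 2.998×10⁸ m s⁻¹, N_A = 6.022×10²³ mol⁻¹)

Φ = 0.70

Product: (2.77×10⁻⁴ M)(0.0296 L) = 8.199×10⁻⁶ mol.
Photon energy at 350 nm: hc/λ = (6.626×10⁻³⁴)(2.998×10⁸)/(350×10⁻⁹) = 5.676×10⁻¹⁹ J.
Incident energy: 0.00414 kJ = 4.14 J.
Photons incident: 4.14 / 5.676×10⁻¹⁹ = 7.294×10¹⁸, i.e. 7.294×10¹⁸/6.022×10²³ = 1.211×10⁻⁵ mol.
Fraction absorbed: 1 − 10^(−1.51) = 0.9691.
Photons absorbed: 0.9691 × 1.211×10⁻⁵ = 1.174×10⁻⁵ mol.
Φ = 8.199×10⁻⁶ mol / 1.174×10⁻⁵ mol photons = 0.70.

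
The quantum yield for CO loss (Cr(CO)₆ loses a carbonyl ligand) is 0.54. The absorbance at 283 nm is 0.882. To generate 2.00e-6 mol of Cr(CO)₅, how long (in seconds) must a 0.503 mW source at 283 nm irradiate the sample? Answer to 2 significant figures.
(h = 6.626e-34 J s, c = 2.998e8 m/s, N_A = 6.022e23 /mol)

t ≈ 3600 s

Photons that must be absorbed: 2.00e-6 / 0.54 = 3.704e-6 mol.
Fraction absorbed: 1 − 10^(−0.882) = 0.8688.
Incident photons needed: 3.704e-6 / 0.8688 = 4.263e-6 mol.
Photon energy: hc/λ = 7.019e-19 J; per mole, 4.227e5 J mol⁻¹.
Energy required: 4.263e-6 × 4.227e5 = 1.802 J.
Time: 1.802 J / 0.000503 W = 3600 s.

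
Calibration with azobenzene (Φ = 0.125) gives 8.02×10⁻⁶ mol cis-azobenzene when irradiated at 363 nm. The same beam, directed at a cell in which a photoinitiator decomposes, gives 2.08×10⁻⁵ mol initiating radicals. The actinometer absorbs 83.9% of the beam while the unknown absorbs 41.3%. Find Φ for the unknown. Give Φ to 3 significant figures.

Photons absorbed by the actinometer: 8.02×10⁻⁶ / 0.125 = 6.416×10⁻⁵ mol.
Incident flux: 6.416×10⁻⁵ / 0.839 = 7.647×10⁻⁵ einstein.
Absorbed by unknown: 0.413 × 7.647×10⁻⁵ = 3.158×10⁻⁵ mol.
Φ(unknown) = 2.08×10⁻⁵ / 3.158×10⁻⁵ = 0.659.

Φ = 0.659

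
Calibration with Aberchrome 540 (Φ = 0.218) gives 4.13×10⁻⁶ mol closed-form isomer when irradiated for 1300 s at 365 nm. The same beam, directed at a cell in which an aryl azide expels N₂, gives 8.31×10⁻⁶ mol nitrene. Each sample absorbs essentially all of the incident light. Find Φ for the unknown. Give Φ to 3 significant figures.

Φ = 0.439

Photons absorbed by the actinometer: 4.13×10⁻⁶ / 0.218 = 1.894×10⁻⁵ mol.
Φ(unknown) = 8.31×10⁻⁶ / 1.894×10⁻⁵ = 0.439.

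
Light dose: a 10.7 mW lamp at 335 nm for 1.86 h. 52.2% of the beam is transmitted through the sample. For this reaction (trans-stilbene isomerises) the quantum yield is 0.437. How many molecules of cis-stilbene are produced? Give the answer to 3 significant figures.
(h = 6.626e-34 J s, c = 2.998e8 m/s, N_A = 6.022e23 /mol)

2.52e19 molecules

Photon energy at 335 nm: hc/λ = (6.626e-34)(2.998e8)/(335e-9) = 5.930e-19 J.
Energy delivered: (10.7 mW)(6696 s) = 71.65 J.
Photons incident: 71.65 / 5.930e-19 = 1.208e20, i.e. 1.208e20/6.022e23 = 2.006e-4 mol.
Fraction absorbed: 1 − 52.2/100 = 0.4780.
Photons absorbed: 0.4780 × 2.006e-4 = 9.589e-5 mol.
Product: Φ × n_abs = 0.437 × 9.589e-5 = 4.190e-5 mol.
As a count: 4.190e-5 × 6.022e23 = 2.52e19.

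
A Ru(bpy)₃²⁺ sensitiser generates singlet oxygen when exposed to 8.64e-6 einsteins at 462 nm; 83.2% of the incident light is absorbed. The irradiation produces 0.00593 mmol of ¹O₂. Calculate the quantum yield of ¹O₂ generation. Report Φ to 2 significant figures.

Φ = 0.82

Product: 0.00593 mmol = 5.93e-6 mol.
Photons absorbed: 0.832 × 8.64e-6 = 7.188e-6 mol.
Φ = 5.93e-6 mol / 7.188e-6 mol photons = 0.82.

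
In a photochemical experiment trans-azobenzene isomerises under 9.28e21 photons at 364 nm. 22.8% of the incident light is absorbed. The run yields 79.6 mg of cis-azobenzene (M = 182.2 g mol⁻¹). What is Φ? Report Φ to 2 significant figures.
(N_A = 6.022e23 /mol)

Φ = 0.12

Product: 79.6 mg / 182.2 g mol⁻¹ = 4.369e-4 mol.
Moles of photons: 9.28e21 / 6.022e23 = 0.01541 mol.
Photons absorbed: 0.228 × 0.01541 = 0.003513 mol.
Φ = 4.369e-4 mol / 0.003513 mol photons = 0.12.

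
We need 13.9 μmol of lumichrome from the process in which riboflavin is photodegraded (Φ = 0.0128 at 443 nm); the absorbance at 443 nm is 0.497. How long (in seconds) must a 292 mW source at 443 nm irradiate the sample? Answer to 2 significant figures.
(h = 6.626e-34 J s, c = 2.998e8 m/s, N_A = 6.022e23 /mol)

t ≈ 1500 s

Product: 13.9 μmol = 1.39e-5 mol.
Photons that must be absorbed: 1.39e-5 / 0.0128 = 0.001086 mol.
Fraction absorbed: 1 − 10^(−0.497) = 0.6816.
Incident photons needed: 0.001086 / 0.6816 = 0.001593 mol.
Photon energy: hc/λ = 4.484e-19 J; per mole, 2.700e5 J mol⁻¹.
Energy required: 0.001593 × 2.700e5 = 430.1 J.
Time: 430.1 J / 0.292 W = 1500 s.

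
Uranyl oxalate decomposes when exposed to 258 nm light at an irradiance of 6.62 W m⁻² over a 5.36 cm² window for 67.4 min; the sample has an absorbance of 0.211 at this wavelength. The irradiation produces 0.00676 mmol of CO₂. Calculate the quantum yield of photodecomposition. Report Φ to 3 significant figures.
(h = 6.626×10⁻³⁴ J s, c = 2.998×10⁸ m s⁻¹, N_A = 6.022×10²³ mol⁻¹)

Φ = 0.568

Product: 0.00676 mmol = 6.76×10⁻⁶ mol.
Photon energy at 258 nm: hc/λ = (6.626×10⁻³⁴)(2.998×10⁸)/(258×10⁻⁹) = 7.700×10⁻¹⁹ J.
Energy delivered: (6.62 W m⁻²)(5.36×10⁻⁴ m²)(4044 s) = 14.35 J.
Photons incident: 14.35 / 7.700×10⁻¹⁹ = 1.864×10¹⁹, i.e. 1.864×10¹⁹/6.022×10²³ = 3.095×10⁻⁵ mol.
Fraction absorbed: 1 − 10^(−0.211) = 0.3848.
Photons absorbed: 0.3848 × 3.095×10⁻⁵ = 1.191×10⁻⁵ mol.
Φ = 6.76×10⁻⁶ mol / 1.191×10⁻⁵ mol photons = 0.568.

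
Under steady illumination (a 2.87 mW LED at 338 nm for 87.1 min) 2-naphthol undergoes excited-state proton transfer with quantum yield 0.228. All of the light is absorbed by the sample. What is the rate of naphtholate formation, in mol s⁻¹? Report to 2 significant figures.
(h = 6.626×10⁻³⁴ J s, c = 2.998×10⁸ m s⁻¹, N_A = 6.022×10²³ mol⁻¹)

1.8×10⁻⁹ mol s⁻¹

Photon energy at 338 nm: hc/λ = (6.626×10⁻³⁴)(2.998×10⁸)/(338×10⁻⁹) = 5.877×10⁻¹⁹ J.
Energy delivered: (2.87 mW)(5226 s) = 15.00 J.
Photons incident: 15.00 / 5.877×10⁻¹⁹ = 2.552×10¹⁹, i.e. 2.552×10¹⁹/6.022×10²³ = 4.238×10⁻⁵ mol.
Product formed: 0.228 × 4.238×10⁻⁵ = 9.663×10⁻⁶ mol.
Rate: 9.663×10⁻⁶ / 5226 s = 1.8×10⁻⁹ mol s⁻¹.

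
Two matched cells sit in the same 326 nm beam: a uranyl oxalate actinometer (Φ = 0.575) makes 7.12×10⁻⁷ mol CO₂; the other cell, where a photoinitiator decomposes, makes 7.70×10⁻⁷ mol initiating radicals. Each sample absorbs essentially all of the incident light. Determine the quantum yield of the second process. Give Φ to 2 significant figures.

Photons absorbed by the actinometer: 7.12×10⁻⁷ / 0.575 = 1.238×10⁻⁶ mol.
Φ(unknown) = 7.70×10⁻⁷ / 1.238×10⁻⁶ = 0.62.

Φ = 0.62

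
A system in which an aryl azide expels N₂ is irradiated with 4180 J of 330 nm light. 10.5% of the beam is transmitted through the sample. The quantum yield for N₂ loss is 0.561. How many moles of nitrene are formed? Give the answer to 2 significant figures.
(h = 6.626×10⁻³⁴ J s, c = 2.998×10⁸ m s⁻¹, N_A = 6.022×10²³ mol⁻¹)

0.0058 mol

Photon energy at 330 nm: hc/λ = (6.626×10⁻³⁴)(2.998×10⁸)/(330×10⁻⁹) = 6.020×10⁻¹⁹ J.
Photons incident: 4180 / 6.020×10⁻¹⁹ = 6.944×10²¹, i.e. 6.944×10²¹/6.022×10²³ = 0.01153 mol.
Fraction absorbed: 1 − 10.5/100 = 0.8950.
Photons absorbed: 0.8950 × 0.01153 = 0.01032 mol.
Product: Φ × n_abs = 0.561 × 0.01032 = 0.005790 mol.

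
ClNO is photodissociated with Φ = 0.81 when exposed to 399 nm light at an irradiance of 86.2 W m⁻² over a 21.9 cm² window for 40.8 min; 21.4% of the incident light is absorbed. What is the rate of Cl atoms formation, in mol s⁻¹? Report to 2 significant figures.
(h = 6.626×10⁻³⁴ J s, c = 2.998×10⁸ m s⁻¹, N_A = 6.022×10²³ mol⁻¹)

Photon energy at 399 nm: hc/λ = (6.626×10⁻³⁴)(2.998×10⁸)/(399×10⁻⁹) = 4.979×10⁻¹⁹ J.
Energy delivered: (86.2 W m⁻²)(21.9×10⁻⁴ m²)(2448 s) = 462.1 J.
Photons incident: 462.1 / 4.979×10⁻¹⁹ = 9.281×10²⁰, i.e. 9.281×10²⁰/6.022×10²³ = 0.001541 mol.
Photons absorbed: 0.214 × 0.001541 = 3.298×10⁻⁴ mol.
Product formed: 0.81 × 3.298×10⁻⁴ = 2.671×10⁻⁴ mol.
Rate: 2.671×10⁻⁴ / 2448 s = 1.1×10⁻⁷ mol s⁻¹.

1.1×10⁻⁷ mol s⁻¹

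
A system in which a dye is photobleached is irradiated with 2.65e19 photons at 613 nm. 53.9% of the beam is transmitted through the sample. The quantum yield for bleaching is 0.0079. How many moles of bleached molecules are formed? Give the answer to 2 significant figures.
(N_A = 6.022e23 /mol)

1.6e-7 mol

Moles of photons: 2.65e19 / 6.022e23 = 4.401e-5 mol.
Fraction absorbed: 1 − 53.9/100 = 0.4610.
Photons absorbed: 0.4610 × 4.401e-5 = 2.029e-5 mol.
Product: Φ × n_abs = 0.0079 × 2.029e-5 = 1.603e-7 mol.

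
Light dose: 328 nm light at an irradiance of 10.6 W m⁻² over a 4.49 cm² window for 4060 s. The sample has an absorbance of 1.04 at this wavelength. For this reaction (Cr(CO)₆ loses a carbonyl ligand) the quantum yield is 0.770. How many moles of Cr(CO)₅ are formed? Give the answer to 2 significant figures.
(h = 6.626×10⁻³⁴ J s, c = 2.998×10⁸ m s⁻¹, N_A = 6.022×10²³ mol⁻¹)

3.7×10⁻⁵ mol

Photon energy at 328 nm: hc/λ = (6.626×10⁻³⁴)(2.998×10⁸)/(328×10⁻⁹) = 6.056×10⁻¹⁹ J.
Energy delivered: (10.6 W m⁻²)(4.49×10⁻⁴ m²)(4060 s) = 19.32 J.
Photons incident: 19.32 / 6.056×10⁻¹⁹ = 3.190×10¹⁹, i.e. 3.190×10¹⁹/6.022×10²³ = 5.297×10⁻⁵ mol.
Fraction absorbed: 1 − 10^(−1.04) = 0.9088.
Photons absorbed: 0.9088 × 5.297×10⁻⁵ = 4.814×10⁻⁵ mol.
Product: Φ × n_abs = 0.770 × 4.814×10⁻⁵ = 3.707×10⁻⁵ mol.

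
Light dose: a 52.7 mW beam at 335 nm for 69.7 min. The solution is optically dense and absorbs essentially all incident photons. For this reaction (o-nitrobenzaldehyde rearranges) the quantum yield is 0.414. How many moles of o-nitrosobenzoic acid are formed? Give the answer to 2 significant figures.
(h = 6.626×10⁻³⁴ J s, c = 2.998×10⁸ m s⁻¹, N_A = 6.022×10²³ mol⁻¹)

Photon energy at 335 nm: hc/λ = (6.626×10⁻³⁴)(2.998×10⁸)/(335×10⁻⁹) = 5.930×10⁻¹⁹ J.
Energy delivered: (52.7 mW)(4182 s) = 220.4 J.
Photons incident: 220.4 / 5.930×10⁻¹⁹ = 3.717×10²⁰, i.e. 3.717×10²⁰/6.022×10²³ = 6.172×10⁻⁴ mol.
Product: Φ × n_abs = 0.414 × 6.172×10⁻⁴ = 2.555×10⁻⁴ mol.

2.6×10⁻⁴ mol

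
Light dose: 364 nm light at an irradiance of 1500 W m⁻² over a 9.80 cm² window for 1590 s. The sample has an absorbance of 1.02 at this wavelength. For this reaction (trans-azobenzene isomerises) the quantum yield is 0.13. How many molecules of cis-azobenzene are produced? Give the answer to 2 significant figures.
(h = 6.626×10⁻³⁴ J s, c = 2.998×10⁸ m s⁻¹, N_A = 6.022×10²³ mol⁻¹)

5.0×10²⁰ molecules

Photon energy at 364 nm: hc/λ = (6.626×10⁻³⁴)(2.998×10⁸)/(364×10⁻⁹) = 5.457×10⁻¹⁹ J.
Energy delivered: (1500 W m⁻²)(9.80×10⁻⁴ m²)(1590 s) = 2337 J.
Photons incident: 2337 / 5.457×10⁻¹⁹ = 4.283×10²¹, i.e. 4.283×10²¹/6.022×10²³ = 0.007112 mol.
Fraction absorbed: 1 − 10^(−1.02) = 0.9045.
Photons absorbed: 0.9045 × 0.007112 = 0.006433 mol.
Product: Φ × n_abs = 0.13 × 0.006433 = 8.363×10⁻⁴ mol.
As a count: 8.363×10⁻⁴ × 6.022×10²³ = 5.0×10²⁰.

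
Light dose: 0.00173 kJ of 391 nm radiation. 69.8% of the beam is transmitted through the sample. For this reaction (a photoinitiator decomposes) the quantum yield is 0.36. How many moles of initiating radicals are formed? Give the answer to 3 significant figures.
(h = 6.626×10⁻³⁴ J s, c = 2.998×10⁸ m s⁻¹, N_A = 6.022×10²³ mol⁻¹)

Photon energy at 391 nm: hc/λ = (6.626×10⁻³⁴)(2.998×10⁸)/(391×10⁻⁹) = 5.080×10⁻¹⁹ J.
Incident energy: 0.00173 kJ = 1.73 J.
Photons incident: 1.73 / 5.080×10⁻¹⁹ = 3.406×10¹⁸, i.e. 3.406×10¹⁸/6.022×10²³ = 5.656×10⁻⁶ mol.
Fraction absorbed: 1 − 69.8/100 = 0.3020.
Photons absorbed: 0.3020 × 5.656×10⁻⁶ = 1.708×10⁻⁶ mol.
Product: Φ × n_abs = 0.36 × 1.708×10⁻⁶ = 6.149×10⁻⁷ mol.

6.15×10⁻⁷ mol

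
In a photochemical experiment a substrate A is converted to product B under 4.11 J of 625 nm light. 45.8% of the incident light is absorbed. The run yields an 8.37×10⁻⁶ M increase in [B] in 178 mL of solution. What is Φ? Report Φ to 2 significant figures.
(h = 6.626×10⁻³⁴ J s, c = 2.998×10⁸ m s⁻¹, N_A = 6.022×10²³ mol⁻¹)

Φ = 0.15

Product: (8.37×10⁻⁶ M)(0.178 L) = 1.490×10⁻⁶ mol.
Photon energy at 625 nm: hc/λ = (6.626×10⁻³⁴)(2.998×10⁸)/(625×10⁻⁹) = 3.178×10⁻¹⁹ J.
Photons incident: 4.11 / 3.178×10⁻¹⁹ = 1.293×10¹⁹, i.e. 1.293×10¹⁹/6.022×10²³ = 2.147×10⁻⁵ mol.
Photons absorbed: 0.458 × 2.147×10⁻⁵ = 9.833×10⁻⁶ mol.
Φ = 1.490×10⁻⁶ mol / 9.833×10⁻⁶ mol photons = 0.15.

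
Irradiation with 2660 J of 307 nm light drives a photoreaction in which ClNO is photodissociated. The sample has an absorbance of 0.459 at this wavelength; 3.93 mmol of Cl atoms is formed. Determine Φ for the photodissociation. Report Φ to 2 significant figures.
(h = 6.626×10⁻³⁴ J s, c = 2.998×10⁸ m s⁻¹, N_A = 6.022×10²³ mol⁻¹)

Φ = 0.88

Product: 3.93 mmol = 0.00393 mol.
Photon energy at 307 nm: hc/λ = (6.626×10⁻³⁴)(2.998×10⁸)/(307×10⁻⁹) = 6.471×10⁻¹⁹ J.
Photons incident: 2660 / 6.471×10⁻¹⁹ = 4.111×10²¹, i.e. 4.111×10²¹/6.022×10²³ = 0.006827 mol.
Fraction absorbed: 1 − 10^(−0.459) = 0.6525.
Photons absorbed: 0.6525 × 0.006827 = 0.004455 mol.
Φ = 0.00393 mol / 0.004455 mol photons = 0.88.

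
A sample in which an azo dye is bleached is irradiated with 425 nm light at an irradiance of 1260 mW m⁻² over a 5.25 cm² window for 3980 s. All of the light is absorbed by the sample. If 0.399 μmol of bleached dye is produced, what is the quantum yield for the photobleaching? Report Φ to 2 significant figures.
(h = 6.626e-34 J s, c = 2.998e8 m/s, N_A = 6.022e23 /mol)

Φ = 0.043

Product: 0.399 μmol = 3.99e-7 mol.
Photon energy at 425 nm: hc/λ = (6.626e-34)(2.998e8)/(425e-9) = 4.674e-19 J.
Energy delivered: (1260 mW m⁻²)(5.25e-4 m²)(3980 s) = 2.633 J.
Photons incident: 2.633 / 4.674e-19 = 5.633e18, i.e. 5.633e18/6.022e23 = 9.354e-6 mol.
Φ = 3.99e-7 mol / 9.354e-6 mol photons = 0.043.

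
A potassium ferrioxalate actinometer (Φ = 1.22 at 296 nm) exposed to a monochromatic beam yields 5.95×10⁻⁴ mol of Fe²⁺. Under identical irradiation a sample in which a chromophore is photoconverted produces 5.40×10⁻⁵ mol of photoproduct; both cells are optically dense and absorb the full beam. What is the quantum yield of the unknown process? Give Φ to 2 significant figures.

Photons absorbed by the actinometer: 5.95×10⁻⁴ / 1.22 = 4.877×10⁻⁴ mol.
Φ(unknown) = 5.40×10⁻⁵ / 4.877×10⁻⁴ = 0.11.

Φ = 0.11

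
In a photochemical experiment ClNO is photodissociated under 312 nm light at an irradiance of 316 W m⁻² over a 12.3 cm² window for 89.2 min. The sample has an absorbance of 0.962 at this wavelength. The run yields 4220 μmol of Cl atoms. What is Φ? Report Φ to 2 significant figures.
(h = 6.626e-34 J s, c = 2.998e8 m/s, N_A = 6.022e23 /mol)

Φ = 0.87

Product: 4220 μmol = 0.00422 mol.
Photon energy at 312 nm: hc/λ = (6.626e-34)(2.998e8)/(312e-9) = 6.367e-19 J.
Energy delivered: (316 W m⁻²)(12.3e-4 m²)(5352 s) = 2080 J.
Photons incident: 2080 / 6.367e-19 = 3.267e21, i.e. 3.267e21/6.022e23 = 0.005425 mol.
Fraction absorbed: 1 − 10^(−0.962) = 0.8909.
Photons absorbed: 0.8909 × 0.005425 = 0.004833 mol.
Φ = 0.00422 mol / 0.004833 mol photons = 0.87.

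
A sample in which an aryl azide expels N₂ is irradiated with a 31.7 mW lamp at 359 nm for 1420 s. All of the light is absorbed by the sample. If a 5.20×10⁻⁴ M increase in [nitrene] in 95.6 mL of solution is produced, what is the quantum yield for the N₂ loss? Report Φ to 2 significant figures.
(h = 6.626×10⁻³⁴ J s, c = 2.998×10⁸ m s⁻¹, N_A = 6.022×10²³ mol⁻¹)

Φ = 0.37

Product: (5.20×10⁻⁴ M)(0.0956 L) = 4.971×10⁻⁵ mol.
Photon energy at 359 nm: hc/λ = (6.626×10⁻³⁴)(2.998×10⁸)/(359×10⁻⁹) = 5.533×10⁻¹⁹ J.
Energy delivered: (31.7 mW)(1420 s) = 45.01 J.
Photons incident: 45.01 / 5.533×10⁻¹⁹ = 8.135×10¹⁹, i.e. 8.135×10¹⁹/6.022×10²³ = 1.351×10⁻⁴ mol.
Φ = 4.971×10⁻⁵ mol / 1.351×10⁻⁴ mol photons = 0.37.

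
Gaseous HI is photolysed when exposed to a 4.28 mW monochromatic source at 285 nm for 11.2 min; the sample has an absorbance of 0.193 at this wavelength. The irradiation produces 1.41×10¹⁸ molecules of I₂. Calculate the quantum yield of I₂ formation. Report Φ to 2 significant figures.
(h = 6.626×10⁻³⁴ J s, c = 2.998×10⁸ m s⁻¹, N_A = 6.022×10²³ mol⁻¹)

Product: 1.41×10¹⁸ / 6.022×10²³ = 2.341×10⁻⁶ mol.
Photon energy at 285 nm: hc/λ = (6.626×10⁻³⁴)(2.998×10⁸)/(285×10⁻⁹) = 6.970×10⁻¹⁹ J.
Energy delivered: (4.28 mW)(672 s) = 2.876 J.
Photons incident: 2.876 / 6.970×10⁻¹⁹ = 4.126×10¹⁸, i.e. 4.126×10¹⁸/6.022×10²³ = 6.852×10⁻⁶ mol.
Fraction absorbed: 1 − 10^(−0.193) = 0.3588.
Photons absorbed: 0.3588 × 6.852×10⁻⁶ = 2.458×10⁻⁶ mol.
Φ = 2.341×10⁻⁶ mol / 2.458×10⁻⁶ mol photons = 0.95.

Φ = 0.95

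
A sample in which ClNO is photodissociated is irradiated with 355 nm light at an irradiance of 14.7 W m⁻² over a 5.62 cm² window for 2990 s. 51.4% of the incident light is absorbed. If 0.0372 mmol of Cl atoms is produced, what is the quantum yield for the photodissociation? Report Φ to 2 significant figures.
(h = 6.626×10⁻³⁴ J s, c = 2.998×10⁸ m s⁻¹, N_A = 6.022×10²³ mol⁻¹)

Φ = 0.99

Product: 0.0372 mmol = 3.72×10⁻⁵ mol.
Photon energy at 355 nm: hc/λ = (6.626×10⁻³⁴)(2.998×10⁸)/(355×10⁻⁹) = 5.596×10⁻¹⁹ J.
Energy delivered: (14.7 W m⁻²)(5.62×10⁻⁴ m²)(2990 s) = 24.70 J.
Photons incident: 24.70 / 5.596×10⁻¹⁹ = 4.414×10¹⁹, i.e. 4.414×10¹⁹/6.022×10²³ = 7.330×10⁻⁵ mol.
Photons absorbed: 0.514 × 7.330×10⁻⁵ = 3.768×10⁻⁵ mol.
Φ = 3.72×10⁻⁵ mol / 3.768×10⁻⁵ mol photons = 0.99.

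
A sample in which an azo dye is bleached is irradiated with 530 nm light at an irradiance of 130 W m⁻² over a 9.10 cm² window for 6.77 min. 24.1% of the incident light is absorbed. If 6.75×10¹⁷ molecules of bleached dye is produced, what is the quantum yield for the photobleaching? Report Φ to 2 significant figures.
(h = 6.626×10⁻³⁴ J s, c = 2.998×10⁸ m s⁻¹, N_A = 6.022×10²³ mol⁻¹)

Product: 6.75×10¹⁷ / 6.022×10²³ = 1.121×10⁻⁶ mol.
Photon energy at 530 nm: hc/λ = (6.626×10⁻³⁴)(2.998×10⁸)/(530×10⁻⁹) = 3.748×10⁻¹⁹ J.
Energy delivered: (130 W m⁻²)(9.10×10⁻⁴ m²)(406.2 s) = 48.05 J.
Photons incident: 48.05 / 3.748×10⁻¹⁹ = 1.282×10²⁰, i.e. 1.282×10²⁰/6.022×10²³ = 2.129×10⁻⁴ mol.
Photons absorbed: 0.241 × 2.129×10⁻⁴ = 5.131×10⁻⁵ mol.
Φ = 1.121×10⁻⁶ mol / 5.131×10⁻⁵ mol photons = 0.022.

Φ = 0.022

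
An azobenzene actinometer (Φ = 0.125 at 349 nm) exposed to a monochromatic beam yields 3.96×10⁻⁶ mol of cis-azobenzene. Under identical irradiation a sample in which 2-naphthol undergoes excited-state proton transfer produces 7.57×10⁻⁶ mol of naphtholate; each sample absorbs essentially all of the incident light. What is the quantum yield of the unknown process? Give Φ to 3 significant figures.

Φ = 0.239

Photons absorbed by the actinometer: 3.96×10⁻⁶ / 0.125 = 3.168×10⁻⁵ mol.
Φ(unknown) = 7.57×10⁻⁶ / 3.168×10⁻⁵ = 0.239.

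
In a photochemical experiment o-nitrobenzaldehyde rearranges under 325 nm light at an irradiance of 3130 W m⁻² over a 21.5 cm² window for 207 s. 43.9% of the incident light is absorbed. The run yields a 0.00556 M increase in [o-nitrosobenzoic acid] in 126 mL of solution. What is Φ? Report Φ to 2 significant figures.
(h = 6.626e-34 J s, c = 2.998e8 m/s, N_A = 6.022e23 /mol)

Product: (0.00556 M)(0.126 L) = 7.006e-4 mol.
Photon energy at 325 nm: hc/λ = (6.626e-34)(2.998e8)/(325e-9) = 6.112e-19 J.
Energy delivered: (3130 W m⁻²)(21.5e-4 m²)(207 s) = 1393 J.
Photons incident: 1393 / 6.112e-19 = 2.279e21, i.e. 2.279e21/6.022e23 = 0.003784 mol.
Photons absorbed: 0.439 × 0.003784 = 0.001661 mol.
Φ = 7.006e-4 mol / 0.001661 mol photons = 0.42.

Φ = 0.42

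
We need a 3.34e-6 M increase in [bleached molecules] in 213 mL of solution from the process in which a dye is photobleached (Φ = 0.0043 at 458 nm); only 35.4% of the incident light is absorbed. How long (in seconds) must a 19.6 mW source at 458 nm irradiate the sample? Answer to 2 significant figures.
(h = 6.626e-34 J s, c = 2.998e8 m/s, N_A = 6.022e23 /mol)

t ≈ 6200 s

Product: (3.34e-6 M)(0.213 L) = 7.114e-7 mol.
Photons that must be absorbed: 7.114e-7 / 0.0043 = 1.654e-4 mol.
Incident photons needed: 1.654e-4 / 0.354 = 4.672e-4 mol.
Photon energy: hc/λ = 4.337e-19 J; per mole, 2.612e5 J mol⁻¹.
Energy required: 4.672e-4 × 2.612e5 = 122.0 J.
Time: 122.0 J / 0.0196 W = 6200 s.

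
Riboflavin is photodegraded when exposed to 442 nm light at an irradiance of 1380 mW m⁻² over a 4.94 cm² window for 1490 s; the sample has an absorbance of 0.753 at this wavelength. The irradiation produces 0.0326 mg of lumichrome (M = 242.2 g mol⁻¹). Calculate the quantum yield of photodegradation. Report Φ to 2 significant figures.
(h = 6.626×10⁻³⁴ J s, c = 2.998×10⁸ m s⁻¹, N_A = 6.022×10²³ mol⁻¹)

Φ = 0.044

Product: 0.0326 mg / 242.2 g mol⁻¹ = 1.346×10⁻⁷ mol.
Photon energy at 442 nm: hc/λ = (6.626×10⁻³⁴)(2.998×10⁸)/(442×10⁻⁹) = 4.494×10⁻¹⁹ J.
Energy delivered: (1380 mW m⁻²)(4.94×10⁻⁴ m²)(1490 s) = 1.016 J.
Photons incident: 1.016 / 4.494×10⁻¹⁹ = 2.261×10¹⁸, i.e. 2.261×10¹⁸/6.022×10²³ = 3.755×10⁻⁶ mol.
Fraction absorbed: 1 − 10^(−0.753) = 0.8234.
Photons absorbed: 0.8234 × 3.755×10⁻⁶ = 3.092×10⁻⁶ mol.
Φ = 1.346×10⁻⁷ mol / 3.092×10⁻⁶ mol photons = 0.044.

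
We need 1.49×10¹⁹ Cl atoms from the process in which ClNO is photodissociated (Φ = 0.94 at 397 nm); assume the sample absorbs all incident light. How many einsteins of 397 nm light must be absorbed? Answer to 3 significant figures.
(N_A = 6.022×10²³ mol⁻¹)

Product: 1.49×10¹⁹ / 6.022×10²³ = 2.474×10⁻⁵ mol.
Photons that must be absorbed: 2.474×10⁻⁵ / 0.94 = 2.632×10⁻⁵ mol.

2.63×10⁻⁵ einstein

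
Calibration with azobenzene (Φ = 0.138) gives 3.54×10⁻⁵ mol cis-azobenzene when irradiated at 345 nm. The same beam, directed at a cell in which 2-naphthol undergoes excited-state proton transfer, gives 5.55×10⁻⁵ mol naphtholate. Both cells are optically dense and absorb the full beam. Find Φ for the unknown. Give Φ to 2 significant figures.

Photons absorbed by the actinometer: 3.54×10⁻⁵ / 0.138 = 2.565×10⁻⁴ mol.
Φ(unknown) = 5.55×10⁻⁵ / 2.565×10⁻⁴ = 0.22.

Φ = 0.22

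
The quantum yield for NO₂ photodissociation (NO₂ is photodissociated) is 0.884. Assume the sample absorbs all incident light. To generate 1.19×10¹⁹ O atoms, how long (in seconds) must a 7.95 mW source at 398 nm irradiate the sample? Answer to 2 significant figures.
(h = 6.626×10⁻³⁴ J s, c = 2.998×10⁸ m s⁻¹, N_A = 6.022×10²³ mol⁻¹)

t ≈ 850 s

Product: 1.19×10¹⁹ / 6.022×10²³ = 1.976×10⁻⁵ mol.
Photons that must be absorbed: 1.976×10⁻⁵ / 0.884 = 2.235×10⁻⁵ mol.
Photon energy: hc/λ = 4.991×10⁻¹⁹ J; per mole, 3.006×10⁵ J mol⁻¹.
Energy required: 2.235×10⁻⁵ × 3.006×10⁵ = 6.718 J.
Time: 6.718 J / 0.00795 W = 850 s.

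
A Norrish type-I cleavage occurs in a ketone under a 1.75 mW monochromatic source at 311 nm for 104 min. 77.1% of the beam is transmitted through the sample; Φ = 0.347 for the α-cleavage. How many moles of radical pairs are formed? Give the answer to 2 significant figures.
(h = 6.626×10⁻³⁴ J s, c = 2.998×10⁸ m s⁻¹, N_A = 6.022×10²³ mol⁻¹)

2.3×10⁻⁶ mol

Photon energy at 311 nm: hc/λ = (6.626×10⁻³⁴)(2.998×10⁸)/(311×10⁻⁹) = 6.387×10⁻¹⁹ J.
Energy delivered: (1.75 mW)(6240 s) = 10.92 J.
Photons incident: 10.92 / 6.387×10⁻¹⁹ = 1.710×10¹⁹, i.e. 1.710×10¹⁹/6.022×10²³ = 2.840×10⁻⁵ mol.
Fraction absorbed: 1 − 77.1/100 = 0.2290.
Photons absorbed: 0.2290 × 2.840×10⁻⁵ = 6.504×10⁻⁶ mol.
Product: Φ × n_abs = 0.347 × 6.504×10⁻⁶ = 2.257×10⁻⁶ mol.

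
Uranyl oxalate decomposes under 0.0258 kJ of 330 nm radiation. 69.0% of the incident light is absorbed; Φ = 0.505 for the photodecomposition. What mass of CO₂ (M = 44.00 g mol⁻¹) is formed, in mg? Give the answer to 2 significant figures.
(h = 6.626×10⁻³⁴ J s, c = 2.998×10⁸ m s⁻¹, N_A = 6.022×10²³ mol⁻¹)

Photon energy at 330 nm: hc/λ = (6.626×10⁻³⁴)(2.998×10⁸)/(330×10⁻⁹) = 6.020×10⁻¹⁹ J.
Incident energy: 0.0258 kJ = 25.8 J.
Photons incident: 25.8 / 6.020×10⁻¹⁹ = 4.286×10¹⁹, i.e. 4.286×10¹⁹/6.022×10²³ = 7.117×10⁻⁵ mol.
Photons absorbed: 0.690 × 7.117×10⁻⁵ = 4.911×10⁻⁵ mol.
Product: Φ × n_abs = 0.505 × 4.911×10⁻⁵ = 2.480×10⁻⁵ mol.
Mass: 2.480×10⁻⁵ × 44.00 = 0.001091 g = 1.1 mg.

1.1 mg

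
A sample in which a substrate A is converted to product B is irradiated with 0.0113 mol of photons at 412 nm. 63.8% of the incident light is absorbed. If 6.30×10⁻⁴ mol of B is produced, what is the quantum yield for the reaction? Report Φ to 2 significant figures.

Photons absorbed: 0.638 × 0.0113 = 0.007209 mol.
Φ = 6.30×10⁻⁴ mol / 0.007209 mol photons = 0.087.

Φ = 0.087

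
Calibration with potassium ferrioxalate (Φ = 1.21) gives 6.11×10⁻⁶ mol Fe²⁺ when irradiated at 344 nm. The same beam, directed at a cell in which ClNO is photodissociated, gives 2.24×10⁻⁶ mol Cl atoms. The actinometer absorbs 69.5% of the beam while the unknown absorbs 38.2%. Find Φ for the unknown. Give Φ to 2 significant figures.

Photons absorbed by the actinometer: 6.11×10⁻⁶ / 1.21 = 5.050×10⁻⁶ mol.
Incident flux: 5.050×10⁻⁶ / 0.695 = 7.266×10⁻⁶ einstein.
Absorbed by unknown: 0.382 × 7.266×10⁻⁶ = 2.776×10⁻⁶ mol.
Φ(unknown) = 2.24×10⁻⁶ / 2.776×10⁻⁶ = 0.81.

Φ = 0.81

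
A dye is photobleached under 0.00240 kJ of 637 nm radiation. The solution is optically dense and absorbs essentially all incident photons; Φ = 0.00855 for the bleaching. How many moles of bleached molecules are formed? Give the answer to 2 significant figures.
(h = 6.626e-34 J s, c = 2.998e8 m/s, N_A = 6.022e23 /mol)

Photon energy at 637 nm: hc/λ = (6.626e-34)(2.998e8)/(637e-9) = 3.118e-19 J.
Incident energy: 0.00240 kJ = 2.40 J.
Photons incident: 2.40 / 3.118e-19 = 7.697e18, i.e. 7.697e18/6.022e23 = 1.278e-5 mol.
Product: Φ × n_abs = 0.00855 × 1.278e-5 = 1.093e-7 mol.

1.1e-7 mol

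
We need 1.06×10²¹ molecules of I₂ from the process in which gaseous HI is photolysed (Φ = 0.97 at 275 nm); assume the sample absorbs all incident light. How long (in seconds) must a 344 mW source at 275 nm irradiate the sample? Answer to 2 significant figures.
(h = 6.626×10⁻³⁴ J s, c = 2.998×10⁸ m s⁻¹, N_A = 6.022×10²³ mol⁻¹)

Product: 1.06×10²¹ / 6.022×10²³ = 0.001760 mol.
Photons that must be absorbed: 0.001760 / 0.97 = 0.001814 mol.
Photon energy: hc/λ = 7.224×10⁻¹⁹ J; per mole, 4.350×10⁵ J mol⁻¹.
Energy required: 0.001814 × 4.350×10⁵ = 789.1 J.
Time: 789.1 J / 0.344 W = 2300 s.

t ≈ 2300 s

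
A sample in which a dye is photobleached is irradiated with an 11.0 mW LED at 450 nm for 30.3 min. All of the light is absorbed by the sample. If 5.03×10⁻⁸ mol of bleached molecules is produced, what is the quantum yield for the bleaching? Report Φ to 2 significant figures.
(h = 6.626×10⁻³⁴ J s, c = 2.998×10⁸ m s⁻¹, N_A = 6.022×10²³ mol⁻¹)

Photon energy at 450 nm: hc/λ = (6.626×10⁻³⁴)(2.998×10⁸)/(450×10⁻⁹) = 4.414×10⁻¹⁹ J.
Energy delivered: (11.0 mW)(1818 s) = 20.00 J.
Photons incident: 20.00 / 4.414×10⁻¹⁹ = 4.531×10¹⁹, i.e. 4.531×10¹⁹/6.022×10²³ = 7.524×10⁻⁵ mol.
Φ = 5.03×10⁻⁸ mol / 7.524×10⁻⁵ mol photons = 6.7×10⁻⁴.

Φ = 6.7×10⁻⁴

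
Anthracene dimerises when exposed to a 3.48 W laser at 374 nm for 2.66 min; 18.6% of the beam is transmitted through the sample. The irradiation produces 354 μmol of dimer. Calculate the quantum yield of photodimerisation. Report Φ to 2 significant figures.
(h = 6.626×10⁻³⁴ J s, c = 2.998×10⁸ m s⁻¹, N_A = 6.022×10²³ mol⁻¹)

Product: 354 μmol = 3.54×10⁻⁴ mol.
Photon energy at 374 nm: hc/λ = (6.626×10⁻³⁴)(2.998×10⁸)/(374×10⁻⁹) = 5.311×10⁻¹⁹ J.
Energy delivered: (3.48 W)(159.6 s) = 555.4 J.
Photons incident: 555.4 / 5.311×10⁻¹⁹ = 1.046×10²¹, i.e. 1.046×10²¹/6.022×10²³ = 0.001737 mol.
Fraction absorbed: 1 − 18.6/100 = 0.8140.
Photons absorbed: 0.8140 × 0.001737 = 0.001414 mol.
Φ = 3.54×10⁻⁴ mol / 0.001414 mol photons = 0.25.

Φ = 0.25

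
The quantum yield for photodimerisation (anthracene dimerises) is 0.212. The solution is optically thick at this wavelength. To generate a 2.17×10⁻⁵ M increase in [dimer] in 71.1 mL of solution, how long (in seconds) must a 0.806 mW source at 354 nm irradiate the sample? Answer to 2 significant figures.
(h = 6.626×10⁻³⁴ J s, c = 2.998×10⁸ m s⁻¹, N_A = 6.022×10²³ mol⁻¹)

Product: (2.17×10⁻⁵ M)(0.0711 L) = 1.543×10⁻⁶ mol.
Photons that must be absorbed: 1.543×10⁻⁶ / 0.212 = 7.278×10⁻⁶ mol.
Photon energy: hc/λ = 5.612×10⁻¹⁹ J; per mole, 3.380×10⁵ J mol⁻¹.
Energy required: 7.278×10⁻⁶ × 3.380×10⁵ = 2.460 J.
Time: 2.460 J / 0.000806 W = 3100 s.

t ≈ 3100 s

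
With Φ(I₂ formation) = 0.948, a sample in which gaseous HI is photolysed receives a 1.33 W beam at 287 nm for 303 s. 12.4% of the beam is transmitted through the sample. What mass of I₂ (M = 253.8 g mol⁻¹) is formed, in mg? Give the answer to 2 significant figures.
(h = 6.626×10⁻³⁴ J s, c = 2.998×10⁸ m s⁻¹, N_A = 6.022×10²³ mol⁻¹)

200 mg

Photon energy at 287 nm: hc/λ = (6.626×10⁻³⁴)(2.998×10⁸)/(287×10⁻⁹) = 6.922×10⁻¹⁹ J.
Energy delivered: (1.33 W)(303 s) = 403.0 J.
Photons incident: 403.0 / 6.922×10⁻¹⁹ = 5.822×10²⁰, i.e. 5.822×10²⁰/6.022×10²³ = 9.668×10⁻⁴ mol.
Fraction absorbed: 1 − 12.4/100 = 0.8760.
Photons absorbed: 0.8760 × 9.668×10⁻⁴ = 8.469×10⁻⁴ mol.
Product: Φ × n_abs = 0.948 × 8.469×10⁻⁴ = 8.029×10⁻⁴ mol.
Mass: 8.029×10⁻⁴ × 253.8 = 0.2038 g = 200 mg.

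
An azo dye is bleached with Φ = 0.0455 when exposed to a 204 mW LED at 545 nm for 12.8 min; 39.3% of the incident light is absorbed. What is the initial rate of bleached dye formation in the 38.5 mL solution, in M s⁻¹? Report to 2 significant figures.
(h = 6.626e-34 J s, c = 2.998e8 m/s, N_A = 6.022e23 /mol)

4.3e-7 M s⁻¹

Photon energy at 545 nm: hc/λ = (6.626e-34)(2.998e8)/(545e-9) = 3.645e-19 J.
Energy delivered: (204 mW)(768 s) = 156.7 J.
Photons incident: 156.7 / 3.645e-19 = 4.299e20, i.e. 4.299e20/6.022e23 = 7.139e-4 mol.
Photons absorbed: 0.393 × 7.139e-4 = 2.806e-4 mol.
Product formed: 0.0455 × 2.806e-4 = 1.277e-5 mol.
Rate: 1.277e-5 mol / (768 s × 0.0385 L) = 4.3e-7 M s⁻¹.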